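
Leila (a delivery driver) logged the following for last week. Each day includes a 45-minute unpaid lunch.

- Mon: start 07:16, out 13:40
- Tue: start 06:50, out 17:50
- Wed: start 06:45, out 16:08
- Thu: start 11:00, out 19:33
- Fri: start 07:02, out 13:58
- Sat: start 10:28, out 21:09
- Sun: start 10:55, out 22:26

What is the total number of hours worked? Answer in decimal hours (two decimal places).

Mon: 07:16–13:40 = 6 h 24 min; less 45 min break → 5 h 39 min
Tue: 06:50–17:50 = 11 h 0 min; less 45 min break → 10 h 15 min
Wed: 06:45–16:08 = 9 h 23 min; less 45 min break → 8 h 38 min
Thu: 11:00–19:33 = 8 h 33 min; less 45 min break → 7 h 48 min
Fri: 07:02–13:58 = 6 h 56 min; less 45 min break → 6 h 11 min
Sat: 10:28–21:09 = 10 h 41 min; less 45 min break → 9 h 56 min
Sun: 10:55–22:26 = 11 h 31 min; less 45 min break → 10 h 46 min
Total: 5 h 39 min + 10 h 15 min + 8 h 38 min + 7 h 48 min + 6 h 11 min + 9 h 56 min + 10 h 46 min = 59 h 13 min.

59.22 hours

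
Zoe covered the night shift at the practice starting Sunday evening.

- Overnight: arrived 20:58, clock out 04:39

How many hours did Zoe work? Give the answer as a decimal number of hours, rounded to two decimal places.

7.68 hours

Overnight: 20:58 → midnight = 3 h 2 min; midnight → 04:39 = 4 h 39 min; span 7 h 41 min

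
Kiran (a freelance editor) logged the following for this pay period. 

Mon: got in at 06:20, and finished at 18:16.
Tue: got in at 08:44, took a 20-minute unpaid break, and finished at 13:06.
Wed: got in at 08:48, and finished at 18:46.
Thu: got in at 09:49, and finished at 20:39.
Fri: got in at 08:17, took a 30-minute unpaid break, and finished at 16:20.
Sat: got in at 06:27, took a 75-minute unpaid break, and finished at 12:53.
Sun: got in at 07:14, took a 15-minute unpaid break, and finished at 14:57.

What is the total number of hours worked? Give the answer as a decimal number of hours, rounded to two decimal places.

56.97 hours

Mon: 06:20–18:16 = 11 h 56 min
Tue: 08:44–13:06 = 4 h 22 min; less 20 min break → 4 h 2 min
Wed: 08:48–18:46 = 9 h 58 min
Thu: 09:49–20:39 = 10 h 50 min
Fri: 08:17–16:20 = 8 h 3 min; less 30 min break → 7 h 33 min
Sat: 06:27–12:53 = 6 h 26 min; less 75 min break → 5 h 11 min
Sun: 07:14–14:57 = 7 h 43 min; less 15 min break → 7 h 28 min
Total: 11 h 56 min + 4 h 2 min + 9 h 58 min + 10 h 50 min + 7 h 33 min + 5 h 11 min + 7 h 28 min = 56 h 58 min.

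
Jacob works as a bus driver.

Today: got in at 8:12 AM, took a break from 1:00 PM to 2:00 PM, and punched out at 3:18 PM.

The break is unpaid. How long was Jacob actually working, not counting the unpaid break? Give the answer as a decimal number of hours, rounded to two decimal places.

Today: 8:12 AM–3:18 PM = 7 h 6 min; less 60 min break → 6 h 6 min

6.10 hours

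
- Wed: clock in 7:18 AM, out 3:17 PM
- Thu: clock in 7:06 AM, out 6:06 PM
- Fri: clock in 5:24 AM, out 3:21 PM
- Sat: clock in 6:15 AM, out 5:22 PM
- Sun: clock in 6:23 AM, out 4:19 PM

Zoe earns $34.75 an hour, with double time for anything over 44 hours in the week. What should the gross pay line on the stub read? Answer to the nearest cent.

$1944.84

Wed: 7:18 AM–3:17 PM = 7 h 59 min
Thu: 7:06 AM–6:06 PM = 11 h 0 min
Fri: 5:24 AM–3:21 PM = 9 h 57 min
Sat: 6:15 AM–5:22 PM = 11 h 7 min
Sun: 6:23 AM–4:19 PM = 9 h 56 min
Total worked: 49 h 59 min = 2999 min.
Regular 44 h 0 min = 2640 min at $34.75/h; overtime 5 h 59 min = 359 min at $69.50/h.
Pay = (2640 × $34.75 + 359 × $69.50) ÷ 60 = $1944.84.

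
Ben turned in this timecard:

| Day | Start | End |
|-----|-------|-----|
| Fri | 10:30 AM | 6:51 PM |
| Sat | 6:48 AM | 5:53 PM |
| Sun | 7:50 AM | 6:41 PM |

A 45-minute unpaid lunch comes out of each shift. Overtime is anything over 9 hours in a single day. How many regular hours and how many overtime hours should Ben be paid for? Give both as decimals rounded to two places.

Fri: 10:30 AM–6:51 PM = 8 h 21 min; less 45 min break → 7 h 36 min
Sat: 6:48 AM–5:53 PM = 11 h 5 min; less 45 min break → 10 h 20 min
Sun: 7:50 AM–6:41 PM = 10 h 51 min; less 45 min break → 10 h 6 min
Fri reg 7 h 36 min / OT 0 h 0 min; Sat reg 9 h 0 min / OT 1 h 20 min; Sun reg 9 h 0 min / OT 1 h 6 min.
Totals: regular 25 h 36 min, overtime 2 h 26 min.

Regular 25.60 hours, overtime 2.43 hours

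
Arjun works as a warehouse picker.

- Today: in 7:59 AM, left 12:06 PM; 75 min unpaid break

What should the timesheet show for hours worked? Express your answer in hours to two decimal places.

2.87 hours

Today: 7:59 AM–12:06 PM = 4 h 7 min; less 75 min break → 2 h 52 min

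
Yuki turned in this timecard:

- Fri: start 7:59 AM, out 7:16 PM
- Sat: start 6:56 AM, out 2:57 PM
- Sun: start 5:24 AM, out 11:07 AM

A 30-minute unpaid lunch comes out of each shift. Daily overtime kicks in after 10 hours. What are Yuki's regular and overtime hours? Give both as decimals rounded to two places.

Fri: 7:59 AM–7:16 PM = 11 h 17 min; less 30 min break → 10 h 47 min
Sat: 6:56 AM–2:57 PM = 8 h 1 min; less 30 min break → 7 h 31 min
Sun: 5:24 AM–11:07 AM = 5 h 43 min; less 30 min break → 5 h 13 min
Fri reg 10 h 0 min / OT 0 h 47 min; Sat reg 7 h 31 min / OT 0 h 0 min; Sun reg 5 h 13 min / OT 0 h 0 min.
Totals: regular 22 h 44 min, overtime 0 h 47 min.

Regular 22.73 hours, overtime 0.78 hours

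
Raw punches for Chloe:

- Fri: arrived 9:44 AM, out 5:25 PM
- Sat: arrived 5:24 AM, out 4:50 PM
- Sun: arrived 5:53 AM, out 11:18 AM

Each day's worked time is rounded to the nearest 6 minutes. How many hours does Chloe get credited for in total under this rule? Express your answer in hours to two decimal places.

Fri: 9:44 AM–5:25 PM = 7 h 41 min → rounds to 7 h 42 min
Sat: 5:24 AM–4:50 PM = 11 h 26 min → rounds to 11 h 24 min
Sun: 5:53 AM–11:18 AM = 5 h 25 min → rounds to 5 h 24 min
Total credited: 24 h 30 min.

24.50 hours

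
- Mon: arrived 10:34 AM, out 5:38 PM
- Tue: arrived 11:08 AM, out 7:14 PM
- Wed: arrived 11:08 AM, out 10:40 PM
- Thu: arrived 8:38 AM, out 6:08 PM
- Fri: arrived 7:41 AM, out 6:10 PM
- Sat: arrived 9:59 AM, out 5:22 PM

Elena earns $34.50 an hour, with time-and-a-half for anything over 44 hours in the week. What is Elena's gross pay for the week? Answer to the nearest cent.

$2038.95

Mon: 10:34 AM–5:38 PM = 7 h 4 min
Tue: 11:08 AM–7:14 PM = 8 h 6 min
Wed: 11:08 AM–10:40 PM = 11 h 32 min
Thu: 8:38 AM–6:08 PM = 9 h 30 min
Fri: 7:41 AM–6:10 PM = 10 h 29 min
Sat: 9:59 AM–5:22 PM = 7 h 23 min
Total worked: 54 h 4 min = 3244 min.
Regular 44 h 0 min = 2640 min at $34.50/h; overtime 10 h 4 min = 604 min at $51.75/h.
Pay = (2640 × $34.50 + 604 × $51.75) ÷ 60 = $2038.95.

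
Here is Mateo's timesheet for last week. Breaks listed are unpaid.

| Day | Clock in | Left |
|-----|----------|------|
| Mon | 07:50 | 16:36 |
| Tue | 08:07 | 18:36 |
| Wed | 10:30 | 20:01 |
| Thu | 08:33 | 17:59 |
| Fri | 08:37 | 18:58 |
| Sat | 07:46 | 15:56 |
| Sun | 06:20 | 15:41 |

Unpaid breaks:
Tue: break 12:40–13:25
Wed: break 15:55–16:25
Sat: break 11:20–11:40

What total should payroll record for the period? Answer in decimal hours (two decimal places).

64.48 hours

Mon: 07:50–16:36 = 8 h 46 min
Tue: 08:07–18:36 = 10 h 29 min; less 45 min break → 9 h 44 min
Wed: 10:30–20:01 = 9 h 31 min; less 30 min break → 9 h 1 min
Thu: 08:33–17:59 = 9 h 26 min
Fri: 08:37–18:58 = 10 h 21 min
Sat: 07:46–15:56 = 8 h 10 min; less 20 min break → 7 h 50 min
Sun: 06:20–15:41 = 9 h 21 min
Total: 8 h 46 min + 9 h 44 min + 9 h 1 min + 9 h 26 min + 10 h 21 min + 7 h 50 min + 9 h 21 min = 64 h 29 min.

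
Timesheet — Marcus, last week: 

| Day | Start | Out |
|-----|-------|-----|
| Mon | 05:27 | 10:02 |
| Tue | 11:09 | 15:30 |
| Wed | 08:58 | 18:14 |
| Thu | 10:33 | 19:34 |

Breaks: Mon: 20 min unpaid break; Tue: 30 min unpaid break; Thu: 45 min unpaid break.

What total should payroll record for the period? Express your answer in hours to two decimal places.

Mon: 05:27–10:02 = 4 h 35 min; less 20 min break → 4 h 15 min
Tue: 11:09–15:30 = 4 h 21 min; less 30 min break → 3 h 51 min
Wed: 08:58–18:14 = 9 h 16 min
Thu: 10:33–19:34 = 9 h 1 min; less 45 min break → 8 h 16 min
Total: 4 h 15 min + 3 h 51 min + 9 h 16 min + 8 h 16 min = 25 h 38 min.

25.63 hours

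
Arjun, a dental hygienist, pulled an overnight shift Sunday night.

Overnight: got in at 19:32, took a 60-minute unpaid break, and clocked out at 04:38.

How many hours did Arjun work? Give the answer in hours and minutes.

8 h 6 min

Overnight: 19:32 → midnight = 4 h 28 min; midnight → 04:38 = 4 h 38 min; span 9 h 6 min; less 60 min break → 8 h 6 min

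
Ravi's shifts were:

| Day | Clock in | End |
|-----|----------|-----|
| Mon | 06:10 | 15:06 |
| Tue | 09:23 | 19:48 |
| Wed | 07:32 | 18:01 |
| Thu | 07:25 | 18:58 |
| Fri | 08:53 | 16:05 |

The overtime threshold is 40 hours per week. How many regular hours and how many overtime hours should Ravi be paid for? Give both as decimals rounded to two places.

Mon: 06:10–15:06 = 8 h 56 min
Tue: 09:23–19:48 = 10 h 25 min
Wed: 07:32–18:01 = 10 h 29 min
Thu: 07:25–18:58 = 11 h 33 min
Fri: 08:53–16:05 = 7 h 12 min
Total worked: 48 h 35 min = 48.58 h.
Threshold 40 h → overtime 8 h 35 min, regular 40 h 0 min.

Regular 40.00 hours, overtime 8.58 hours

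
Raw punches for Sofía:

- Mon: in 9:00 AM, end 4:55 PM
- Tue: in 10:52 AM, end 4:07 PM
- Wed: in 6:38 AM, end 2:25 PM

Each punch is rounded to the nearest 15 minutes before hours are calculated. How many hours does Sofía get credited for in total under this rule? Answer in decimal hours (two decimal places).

21.00 hours

Mon: in 9:00 AM→9:00 AM, out 4:55 PM→5:00 PM; 8 h 0 min
Tue: in 10:52 AM→10:45 AM, out 4:07 PM→4:00 PM; 5 h 15 min
Wed: in 6:38 AM→6:45 AM, out 2:25 PM→2:30 PM; 7 h 45 min
Total credited: 21 h 0 min.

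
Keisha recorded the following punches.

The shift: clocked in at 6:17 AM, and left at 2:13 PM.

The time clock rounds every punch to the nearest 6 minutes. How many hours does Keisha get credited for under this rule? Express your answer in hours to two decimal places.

7.90 hours

The shift: in 6:17 AM→6:18 AM, out 2:13 PM→2:12 PM; 7 h 54 min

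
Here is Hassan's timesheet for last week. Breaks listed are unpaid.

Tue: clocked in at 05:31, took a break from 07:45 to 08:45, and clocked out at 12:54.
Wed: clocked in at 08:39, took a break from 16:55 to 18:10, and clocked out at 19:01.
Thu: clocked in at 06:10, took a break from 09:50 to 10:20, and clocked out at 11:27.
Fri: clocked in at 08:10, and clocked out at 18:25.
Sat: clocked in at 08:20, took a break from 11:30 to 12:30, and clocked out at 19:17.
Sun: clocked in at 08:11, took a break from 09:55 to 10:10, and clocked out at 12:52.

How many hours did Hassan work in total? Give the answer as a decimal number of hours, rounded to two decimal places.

44.92 hours

Tue: 05:31–12:54 = 7 h 23 min; less 60 min break → 6 h 23 min
Wed: 08:39–19:01 = 10 h 22 min; less 75 min break → 9 h 7 min
Thu: 06:10–11:27 = 5 h 17 min; less 30 min break → 4 h 47 min
Fri: 08:10–18:25 = 10 h 15 min
Sat: 08:20–19:17 = 10 h 57 min; less 60 min break → 9 h 57 min
Sun: 08:11–12:52 = 4 h 41 min; less 15 min break → 4 h 26 min
Total: 6 h 23 min + 9 h 7 min + 4 h 47 min + 10 h 15 min + 9 h 57 min + 4 h 26 min = 44 h 55 min.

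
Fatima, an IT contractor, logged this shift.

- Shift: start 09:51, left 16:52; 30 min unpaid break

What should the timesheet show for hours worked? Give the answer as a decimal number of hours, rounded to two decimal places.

Shift: 09:51–16:52 = 7 h 1 min; less 30 min break → 6 h 31 min

6.52 hours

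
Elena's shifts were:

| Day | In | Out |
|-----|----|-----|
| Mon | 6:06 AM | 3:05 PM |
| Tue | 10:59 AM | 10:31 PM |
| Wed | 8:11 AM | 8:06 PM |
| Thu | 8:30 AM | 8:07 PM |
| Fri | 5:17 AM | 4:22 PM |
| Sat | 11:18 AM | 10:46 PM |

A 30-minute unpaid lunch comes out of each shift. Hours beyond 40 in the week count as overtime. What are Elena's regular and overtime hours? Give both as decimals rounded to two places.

Mon: 6:06 AM–3:05 PM = 8 h 59 min; less 30 min break → 8 h 29 min
Tue: 10:59 AM–10:31 PM = 11 h 32 min; less 30 min break → 11 h 2 min
Wed: 8:11 AM–8:06 PM = 11 h 55 min; less 30 min break → 11 h 25 min
Thu: 8:30 AM–8:07 PM = 11 h 37 min; less 30 min break → 11 h 7 min
Fri: 5:17 AM–4:22 PM = 11 h 5 min; less 30 min break → 10 h 35 min
Sat: 11:18 AM–10:46 PM = 11 h 28 min; less 30 min break → 10 h 58 min
Total worked: 63 h 36 min = 63.60 h.
Threshold 40 h → overtime 23 h 36 min, regular 40 h 0 min.

Regular 40.00 hours, overtime 23.60 hours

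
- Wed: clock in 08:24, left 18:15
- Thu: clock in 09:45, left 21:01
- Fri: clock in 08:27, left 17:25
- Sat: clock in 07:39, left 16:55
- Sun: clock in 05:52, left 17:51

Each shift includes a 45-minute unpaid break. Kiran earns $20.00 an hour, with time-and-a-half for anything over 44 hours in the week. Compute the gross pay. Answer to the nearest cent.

Wed: 08:24–18:15 = 9 h 51 min; less 45 min break → 9 h 6 min
Thu: 09:45–21:01 = 11 h 16 min; less 45 min break → 10 h 31 min
Fri: 08:27–17:25 = 8 h 58 min; less 45 min break → 8 h 13 min
Sat: 07:39–16:55 = 9 h 16 min; less 45 min break → 8 h 31 min
Sun: 05:52–17:51 = 11 h 59 min; less 45 min break → 11 h 14 min
Total worked: 47 h 35 min = 2855 min.
Regular 44 h 0 min = 2640 min at $20.00/h; overtime 3 h 35 min = 215 min at $30.00/h.
Pay = (2640 × $20.00 + 215 × $30.00) ÷ 60 = $987.50.

$987.50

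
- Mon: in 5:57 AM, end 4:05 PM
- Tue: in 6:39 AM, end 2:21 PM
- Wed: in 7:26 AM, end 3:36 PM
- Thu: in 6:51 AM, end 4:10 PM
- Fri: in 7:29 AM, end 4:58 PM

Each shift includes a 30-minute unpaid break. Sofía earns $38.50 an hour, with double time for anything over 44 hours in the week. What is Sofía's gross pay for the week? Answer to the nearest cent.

$1628.55

Mon: 5:57 AM–4:05 PM = 10 h 8 min; less 30 min break → 9 h 38 min
Tue: 6:39 AM–2:21 PM = 7 h 42 min; less 30 min break → 7 h 12 min
Wed: 7:26 AM–3:36 PM = 8 h 10 min; less 30 min break → 7 h 40 min
Thu: 6:51 AM–4:10 PM = 9 h 19 min; less 30 min break → 8 h 49 min
Fri: 7:29 AM–4:58 PM = 9 h 29 min; less 30 min break → 8 h 59 min
Total worked: 42 h 18 min = 2538 min.
Regular 42 h 18 min = 2538 min at $38.50/h; overtime 0 h 0 min = 0 min at $77.00/h.
Pay = (2538 × $38.50 + 0 × $77.00) ÷ 60 = $1628.55.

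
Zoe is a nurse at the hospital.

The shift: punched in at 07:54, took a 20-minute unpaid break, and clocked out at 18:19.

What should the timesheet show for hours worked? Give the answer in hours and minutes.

The shift: 07:54–18:19 = 10 h 25 min; less 20 min break → 10 h 5 min

10 h 5 min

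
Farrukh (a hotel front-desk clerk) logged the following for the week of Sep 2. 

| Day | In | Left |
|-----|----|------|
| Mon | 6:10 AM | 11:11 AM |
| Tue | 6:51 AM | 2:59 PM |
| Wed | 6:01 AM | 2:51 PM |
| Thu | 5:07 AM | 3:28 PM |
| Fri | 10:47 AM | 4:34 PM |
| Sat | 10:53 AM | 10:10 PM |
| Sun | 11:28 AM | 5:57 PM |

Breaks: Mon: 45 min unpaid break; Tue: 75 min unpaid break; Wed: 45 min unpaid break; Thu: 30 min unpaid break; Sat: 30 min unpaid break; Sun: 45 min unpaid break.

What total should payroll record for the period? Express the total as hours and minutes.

Mon: 6:10 AM–11:11 AM = 5 h 1 min; less 45 min break → 4 h 16 min
Tue: 6:51 AM–2:59 PM = 8 h 8 min; less 75 min break → 6 h 53 min
Wed: 6:01 AM–2:51 PM = 8 h 50 min; less 45 min break → 8 h 5 min
Thu: 5:07 AM–3:28 PM = 10 h 21 min; less 30 min break → 9 h 51 min
Fri: 10:47 AM–4:34 PM = 5 h 47 min
Sat: 10:53 AM–10:10 PM = 11 h 17 min; less 30 min break → 10 h 47 min
Sun: 11:28 AM–5:57 PM = 6 h 29 min; less 45 min break → 5 h 44 min
Total: 4 h 16 min + 6 h 53 min + 8 h 5 min + 9 h 51 min + 5 h 47 min + 10 h 47 min + 5 h 44 min = 51 h 23 min.

51 h 23 min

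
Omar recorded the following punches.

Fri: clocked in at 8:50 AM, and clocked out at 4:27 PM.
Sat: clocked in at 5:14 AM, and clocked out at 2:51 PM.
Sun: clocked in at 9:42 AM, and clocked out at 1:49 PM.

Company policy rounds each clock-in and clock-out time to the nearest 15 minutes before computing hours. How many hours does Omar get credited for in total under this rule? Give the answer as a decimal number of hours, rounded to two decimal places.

Fri: in 8:50 AM→8:45 AM, out 4:27 PM→4:30 PM; 7 h 45 min
Sat: in 5:14 AM→5:15 AM, out 2:51 PM→2:45 PM; 9 h 30 min
Sun: in 9:42 AM→9:45 AM, out 1:49 PM→1:45 PM; 4 h 0 min
Total credited: 21 h 15 min.

21.25 hours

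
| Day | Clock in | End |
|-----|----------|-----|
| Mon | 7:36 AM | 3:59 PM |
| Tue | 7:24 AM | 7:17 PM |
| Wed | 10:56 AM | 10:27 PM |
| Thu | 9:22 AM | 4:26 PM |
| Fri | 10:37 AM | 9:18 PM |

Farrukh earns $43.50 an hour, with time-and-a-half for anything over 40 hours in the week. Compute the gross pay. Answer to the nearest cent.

Mon: 7:36 AM–3:59 PM = 8 h 23 min
Tue: 7:24 AM–7:17 PM = 11 h 53 min
Wed: 10:56 AM–10:27 PM = 11 h 31 min
Thu: 9:22 AM–4:26 PM = 7 h 4 min
Fri: 10:37 AM–9:18 PM = 10 h 41 min
Total worked: 49 h 32 min = 2972 min.
Regular 40 h 0 min = 2400 min at $43.50/h; overtime 9 h 32 min = 572 min at $65.25/h.
Pay = (2400 × $43.50 + 572 × $65.25) ÷ 60 = $2362.05.

$2362.05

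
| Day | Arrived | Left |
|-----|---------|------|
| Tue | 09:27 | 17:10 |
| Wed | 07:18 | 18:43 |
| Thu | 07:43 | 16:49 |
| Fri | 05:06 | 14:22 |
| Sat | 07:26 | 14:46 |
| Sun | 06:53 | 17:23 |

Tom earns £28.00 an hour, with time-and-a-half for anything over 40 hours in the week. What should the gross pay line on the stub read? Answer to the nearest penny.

Tue: 09:27–17:10 = 7 h 43 min
Wed: 07:18–18:43 = 11 h 25 min
Thu: 07:43–16:49 = 9 h 6 min
Fri: 05:06–14:22 = 9 h 16 min
Sat: 07:26–14:46 = 7 h 20 min
Sun: 06:53–17:23 = 10 h 30 min
Total worked: 55 h 20 min = 3320 min.
Regular 40 h 0 min = 2400 min at £28.00/h; overtime 15 h 20 min = 920 min at £42.00/h.
Pay = (2400 × £28.00 + 920 × £42.00) ÷ 60 = £1764.00.

£1764.00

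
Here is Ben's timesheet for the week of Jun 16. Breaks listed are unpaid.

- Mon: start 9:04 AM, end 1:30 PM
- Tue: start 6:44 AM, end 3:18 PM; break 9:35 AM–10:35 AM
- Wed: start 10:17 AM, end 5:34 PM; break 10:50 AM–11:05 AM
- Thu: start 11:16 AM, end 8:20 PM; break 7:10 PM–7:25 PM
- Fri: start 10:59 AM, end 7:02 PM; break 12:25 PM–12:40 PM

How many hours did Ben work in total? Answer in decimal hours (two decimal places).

35.65 hours

Mon: 9:04 AM–1:30 PM = 4 h 26 min
Tue: 6:44 AM–3:18 PM = 8 h 34 min; less 60 min break → 7 h 34 min
Wed: 10:17 AM–5:34 PM = 7 h 17 min; less 15 min break → 7 h 2 min
Thu: 11:16 AM–8:20 PM = 9 h 4 min; less 15 min break → 8 h 49 min
Fri: 10:59 AM–7:02 PM = 8 h 3 min; less 15 min break → 7 h 48 min
Total: 4 h 26 min + 7 h 34 min + 7 h 2 min + 8 h 49 min + 7 h 48 min = 35 h 39 min.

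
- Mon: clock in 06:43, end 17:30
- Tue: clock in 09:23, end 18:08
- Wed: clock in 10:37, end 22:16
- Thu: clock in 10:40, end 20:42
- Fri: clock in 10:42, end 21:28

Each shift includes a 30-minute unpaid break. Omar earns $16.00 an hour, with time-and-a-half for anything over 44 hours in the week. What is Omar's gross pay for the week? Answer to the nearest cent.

$835.60

Mon: 06:43–17:30 = 10 h 47 min; less 30 min break → 10 h 17 min
Tue: 09:23–18:08 = 8 h 45 min; less 30 min break → 8 h 15 min
Wed: 10:37–22:16 = 11 h 39 min; less 30 min break → 11 h 9 min
Thu: 10:40–20:42 = 10 h 2 min; less 30 min break → 9 h 32 min
Fri: 10:42–21:28 = 10 h 46 min; less 30 min break → 10 h 16 min
Total worked: 49 h 29 min = 2969 min.
Regular 44 h 0 min = 2640 min at $16.00/h; overtime 5 h 29 min = 329 min at $24.00/h.
Pay = (2640 × $16.00 + 329 × $24.00) ÷ 60 = $835.60.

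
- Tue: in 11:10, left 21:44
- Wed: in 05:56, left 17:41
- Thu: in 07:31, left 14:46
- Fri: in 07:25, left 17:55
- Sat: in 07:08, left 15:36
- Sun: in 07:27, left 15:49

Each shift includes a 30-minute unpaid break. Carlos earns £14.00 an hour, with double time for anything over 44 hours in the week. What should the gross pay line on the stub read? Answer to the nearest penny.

£893.20

Tue: 11:10–21:44 = 10 h 34 min; less 30 min break → 10 h 4 min
Wed: 05:56–17:41 = 11 h 45 min; less 30 min break → 11 h 15 min
Thu: 07:31–14:46 = 7 h 15 min; less 30 min break → 6 h 45 min
Fri: 07:25–17:55 = 10 h 30 min; less 30 min break → 10 h 0 min
Sat: 07:08–15:36 = 8 h 28 min; less 30 min break → 7 h 58 min
Sun: 07:27–15:49 = 8 h 22 min; less 30 min break → 7 h 52 min
Total worked: 53 h 54 min = 3234 min.
Regular 44 h 0 min = 2640 min at £14.00/h; overtime 9 h 54 min = 594 min at £28.00/h.
Pay = (2640 × £14.00 + 594 × £28.00) ÷ 60 = £893.20.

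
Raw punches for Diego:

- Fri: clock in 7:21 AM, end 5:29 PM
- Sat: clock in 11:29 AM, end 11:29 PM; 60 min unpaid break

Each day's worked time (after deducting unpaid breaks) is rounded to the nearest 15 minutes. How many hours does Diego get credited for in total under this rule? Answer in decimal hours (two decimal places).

21.25 hours

Fri: 7:21 AM–5:29 PM = 10 h 8 min → rounds to 10 h 15 min
Sat: 11:29 AM–11:29 PM = 12 h 0 min − 60 min = 11 h 0 min → rounds to 11 h 0 min
Total credited: 21 h 15 min.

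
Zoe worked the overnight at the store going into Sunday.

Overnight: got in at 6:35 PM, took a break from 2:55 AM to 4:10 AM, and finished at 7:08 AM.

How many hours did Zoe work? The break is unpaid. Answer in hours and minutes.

Overnight: 6:35 PM → midnight = 5 h 25 min; midnight → 7:08 AM = 7 h 8 min; span 12 h 33 min; less 75 min break → 11 h 18 min

11 h 18 min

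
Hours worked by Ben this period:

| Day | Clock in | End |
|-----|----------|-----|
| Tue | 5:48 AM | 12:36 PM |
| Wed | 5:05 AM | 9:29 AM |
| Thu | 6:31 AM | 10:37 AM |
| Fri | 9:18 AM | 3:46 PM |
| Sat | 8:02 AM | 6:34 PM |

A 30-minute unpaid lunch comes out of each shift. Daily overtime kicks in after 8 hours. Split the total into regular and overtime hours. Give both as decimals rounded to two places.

Regular 27.77 hours, overtime 2.03 hours

Tue: 5:48 AM–12:36 PM = 6 h 48 min; less 30 min break → 6 h 18 min
Wed: 5:05 AM–9:29 AM = 4 h 24 min; less 30 min break → 3 h 54 min
Thu: 6:31 AM–10:37 AM = 4 h 6 min; less 30 min break → 3 h 36 min
Fri: 9:18 AM–3:46 PM = 6 h 28 min; less 30 min break → 5 h 58 min
Sat: 8:02 AM–6:34 PM = 10 h 32 min; less 30 min break → 10 h 2 min
Tue reg 6 h 18 min / OT 0 h 0 min; Wed reg 3 h 54 min / OT 0 h 0 min; Thu reg 3 h 36 min / OT 0 h 0 min; Fri reg 5 h 58 min / OT 0 h 0 min; Sat reg 8 h 0 min / OT 2 h 2 min.
Totals: regular 27 h 46 min, overtime 2 h 2 min.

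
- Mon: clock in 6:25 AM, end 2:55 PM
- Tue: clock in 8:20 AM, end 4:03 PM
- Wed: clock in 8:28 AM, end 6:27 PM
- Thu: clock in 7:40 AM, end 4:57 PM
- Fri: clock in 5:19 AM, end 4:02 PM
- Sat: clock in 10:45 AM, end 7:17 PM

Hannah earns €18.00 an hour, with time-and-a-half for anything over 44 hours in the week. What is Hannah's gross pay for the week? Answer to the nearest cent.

Mon: 6:25 AM–2:55 PM = 8 h 30 min
Tue: 8:20 AM–4:03 PM = 7 h 43 min
Wed: 8:28 AM–6:27 PM = 9 h 59 min
Thu: 7:40 AM–4:57 PM = 9 h 17 min
Fri: 5:19 AM–4:02 PM = 10 h 43 min
Sat: 10:45 AM–7:17 PM = 8 h 32 min
Total worked: 54 h 44 min = 3284 min.
Regular 44 h 0 min = 2640 min at €18.00/h; overtime 10 h 44 min = 644 min at €27.00/h.
Pay = (2640 × €18.00 + 644 × €27.00) ÷ 60 = €1081.80.

€1081.80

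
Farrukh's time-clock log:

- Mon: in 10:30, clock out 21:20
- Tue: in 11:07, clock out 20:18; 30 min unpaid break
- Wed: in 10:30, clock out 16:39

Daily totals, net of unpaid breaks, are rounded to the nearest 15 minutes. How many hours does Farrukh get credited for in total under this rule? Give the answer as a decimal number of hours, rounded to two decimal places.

Mon: 10:30–21:20 = 10 h 50 min → rounds to 10 h 45 min
Tue: 11:07–20:18 = 9 h 11 min − 30 min = 8 h 41 min → rounds to 8 h 45 min
Wed: 10:30–16:39 = 6 h 9 min → rounds to 6 h 15 min
Total credited: 25 h 45 min.

25.75 hours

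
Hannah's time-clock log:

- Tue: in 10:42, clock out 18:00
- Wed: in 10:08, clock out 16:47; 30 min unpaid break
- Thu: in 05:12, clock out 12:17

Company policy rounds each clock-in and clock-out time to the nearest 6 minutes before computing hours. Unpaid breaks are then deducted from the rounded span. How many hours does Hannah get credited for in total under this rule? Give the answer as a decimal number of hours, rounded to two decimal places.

Tue: in 10:42→10:42, out 18:00→18:00; 7 h 18 min
Wed: in 10:08→10:06, out 16:47→16:48; 6 h 42 min − 30 min = 6 h 12 min
Thu: in 05:12→05:12, out 12:17→12:18; 7 h 6 min
Total credited: 20 h 36 min.

20.60 hours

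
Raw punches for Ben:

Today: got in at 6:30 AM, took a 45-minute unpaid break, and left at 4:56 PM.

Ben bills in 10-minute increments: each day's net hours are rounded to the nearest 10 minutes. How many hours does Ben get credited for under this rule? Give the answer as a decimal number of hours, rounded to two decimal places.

9.67 hours

Today: 6:30 AM–4:56 PM = 10 h 26 min − 45 min = 9 h 41 min → rounds to 9 h 40 min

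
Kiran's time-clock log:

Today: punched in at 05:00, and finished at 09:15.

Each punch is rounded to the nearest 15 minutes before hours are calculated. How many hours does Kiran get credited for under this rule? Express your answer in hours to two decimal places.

Today: in 05:00→05:00, out 09:15→09:15; 4 h 15 min

4.25 hours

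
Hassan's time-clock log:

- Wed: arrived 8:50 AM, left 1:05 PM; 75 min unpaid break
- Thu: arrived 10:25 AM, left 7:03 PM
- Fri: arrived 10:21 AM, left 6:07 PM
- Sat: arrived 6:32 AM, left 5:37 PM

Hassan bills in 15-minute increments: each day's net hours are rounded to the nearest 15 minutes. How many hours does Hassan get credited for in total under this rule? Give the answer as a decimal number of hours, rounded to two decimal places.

Wed: 8:50 AM–1:05 PM = 4 h 15 min − 75 min = 3 h 0 min → rounds to 3 h 0 min
Thu: 10:25 AM–7:03 PM = 8 h 38 min → rounds to 8 h 45 min
Fri: 10:21 AM–6:07 PM = 7 h 46 min → rounds to 7 h 45 min
Sat: 6:32 AM–5:37 PM = 11 h 5 min → rounds to 11 h 0 min
Total credited: 30 h 30 min.

30.50 hours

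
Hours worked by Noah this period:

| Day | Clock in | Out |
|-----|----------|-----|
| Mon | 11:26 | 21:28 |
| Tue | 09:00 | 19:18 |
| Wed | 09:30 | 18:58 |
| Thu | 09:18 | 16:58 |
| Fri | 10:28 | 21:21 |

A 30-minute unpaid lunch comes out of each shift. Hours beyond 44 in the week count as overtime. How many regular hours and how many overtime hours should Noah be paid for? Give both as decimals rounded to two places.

Regular 44.00 hours, overtime 1.85 hours

Mon: 11:26–21:28 = 10 h 2 min; less 30 min break → 9 h 32 min
Tue: 09:00–19:18 = 10 h 18 min; less 30 min break → 9 h 48 min
Wed: 09:30–18:58 = 9 h 28 min; less 30 min break → 8 h 58 min
Thu: 09:18–16:58 = 7 h 40 min; less 30 min break → 7 h 10 min
Fri: 10:28–21:21 = 10 h 53 min; less 30 min break → 10 h 23 min
Total worked: 45 h 51 min = 45.85 h.
Threshold 44 h → overtime 1 h 51 min, regular 44 h 0 min.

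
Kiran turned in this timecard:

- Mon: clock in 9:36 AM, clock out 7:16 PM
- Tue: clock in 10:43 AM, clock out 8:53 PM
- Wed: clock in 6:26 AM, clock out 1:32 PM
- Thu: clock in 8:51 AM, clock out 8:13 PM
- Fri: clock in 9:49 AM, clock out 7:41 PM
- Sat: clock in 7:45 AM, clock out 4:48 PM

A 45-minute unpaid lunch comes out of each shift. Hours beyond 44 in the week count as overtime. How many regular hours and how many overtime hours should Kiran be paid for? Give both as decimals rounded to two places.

Regular 44.00 hours, overtime 8.72 hours

Mon: 9:36 AM–7:16 PM = 9 h 40 min; less 45 min break → 8 h 55 min
Tue: 10:43 AM–8:53 PM = 10 h 10 min; less 45 min break → 9 h 25 min
Wed: 6:26 AM–1:32 PM = 7 h 6 min; less 45 min break → 6 h 21 min
Thu: 8:51 AM–8:13 PM = 11 h 22 min; less 45 min break → 10 h 37 min
Fri: 9:49 AM–7:41 PM = 9 h 52 min; less 45 min break → 9 h 7 min
Sat: 7:45 AM–4:48 PM = 9 h 3 min; less 45 min break → 8 h 18 min
Total worked: 52 h 43 min = 52.72 h.
Threshold 44 h → overtime 8 h 43 min, regular 44 h 0 min.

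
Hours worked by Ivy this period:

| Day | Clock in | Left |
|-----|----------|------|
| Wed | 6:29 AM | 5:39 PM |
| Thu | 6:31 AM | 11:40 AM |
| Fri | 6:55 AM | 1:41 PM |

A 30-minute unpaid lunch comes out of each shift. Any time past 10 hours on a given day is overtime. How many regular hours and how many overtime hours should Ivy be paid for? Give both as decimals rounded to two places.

Regular 20.92 hours, overtime 0.67 hours

Wed: 6:29 AM–5:39 PM = 11 h 10 min; less 30 min break → 10 h 40 min
Thu: 6:31 AM–11:40 AM = 5 h 9 min; less 30 min break → 4 h 39 min
Fri: 6:55 AM–1:41 PM = 6 h 46 min; less 30 min break → 6 h 16 min
Wed reg 10 h 0 min / OT 0 h 40 min; Thu reg 4 h 39 min / OT 0 h 0 min; Fri reg 6 h 16 min / OT 0 h 0 min.
Totals: regular 20 h 55 min, overtime 0 h 40 min.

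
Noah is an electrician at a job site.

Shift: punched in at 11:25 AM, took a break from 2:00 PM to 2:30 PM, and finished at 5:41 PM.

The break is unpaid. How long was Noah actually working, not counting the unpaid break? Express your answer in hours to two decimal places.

Shift: 11:25 AM–5:41 PM = 6 h 16 min; less 30 min break → 5 h 46 min

5.77 hours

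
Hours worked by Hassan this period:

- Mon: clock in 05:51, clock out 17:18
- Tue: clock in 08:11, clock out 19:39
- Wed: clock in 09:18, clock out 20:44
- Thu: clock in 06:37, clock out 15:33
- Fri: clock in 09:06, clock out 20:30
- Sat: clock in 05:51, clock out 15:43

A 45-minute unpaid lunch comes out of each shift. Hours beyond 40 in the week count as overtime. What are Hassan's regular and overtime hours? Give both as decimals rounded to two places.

Regular 40.00 hours, overtime 20.05 hours

Mon: 05:51–17:18 = 11 h 27 min; less 45 min break → 10 h 42 min
Tue: 08:11–19:39 = 11 h 28 min; less 45 min break → 10 h 43 min
Wed: 09:18–20:44 = 11 h 26 min; less 45 min break → 10 h 41 min
Thu: 06:37–15:33 = 8 h 56 min; less 45 min break → 8 h 11 min
Fri: 09:06–20:30 = 11 h 24 min; less 45 min break → 10 h 39 min
Sat: 05:51–15:43 = 9 h 52 min; less 45 min break → 9 h 7 min
Total worked: 60 h 3 min = 60.05 h.
Threshold 40 h → overtime 20 h 3 min, regular 40 h 0 min.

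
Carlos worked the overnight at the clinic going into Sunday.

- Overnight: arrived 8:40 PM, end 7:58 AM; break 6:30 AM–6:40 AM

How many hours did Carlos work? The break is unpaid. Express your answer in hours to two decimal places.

11.13 hours

Overnight: 8:40 PM → midnight = 3 h 20 min; midnight → 7:58 AM = 7 h 58 min; span 11 h 18 min; less 10 min break → 11 h 8 min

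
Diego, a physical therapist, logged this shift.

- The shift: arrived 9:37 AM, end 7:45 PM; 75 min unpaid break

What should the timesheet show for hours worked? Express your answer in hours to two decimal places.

The shift: 9:37 AM–7:45 PM = 10 h 8 min; less 75 min break → 8 h 53 min

8.88 hours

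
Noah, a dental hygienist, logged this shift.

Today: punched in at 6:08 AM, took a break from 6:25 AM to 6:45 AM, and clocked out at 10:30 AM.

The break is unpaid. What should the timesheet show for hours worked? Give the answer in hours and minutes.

Today: 6:08 AM–10:30 AM = 4 h 22 min; less 20 min break → 4 h 2 min

4 h 2 min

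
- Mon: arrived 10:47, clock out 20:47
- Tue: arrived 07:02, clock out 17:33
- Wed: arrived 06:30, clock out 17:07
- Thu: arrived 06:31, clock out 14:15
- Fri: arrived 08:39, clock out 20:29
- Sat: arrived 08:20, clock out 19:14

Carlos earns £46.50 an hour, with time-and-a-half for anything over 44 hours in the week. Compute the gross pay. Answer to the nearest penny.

Mon: 10:47–20:47 = 10 h 0 min
Tue: 07:02–17:33 = 10 h 31 min
Wed: 06:30–17:07 = 10 h 37 min
Thu: 06:31–14:15 = 7 h 44 min
Fri: 08:39–20:29 = 11 h 50 min
Sat: 08:20–19:14 = 10 h 54 min
Total worked: 61 h 36 min = 3696 min.
Regular 44 h 0 min = 2640 min at £46.50/h; overtime 17 h 36 min = 1056 min at £69.75/h.
Pay = (2640 × £46.50 + 1056 × £69.75) ÷ 60 = £3273.60.

£3273.60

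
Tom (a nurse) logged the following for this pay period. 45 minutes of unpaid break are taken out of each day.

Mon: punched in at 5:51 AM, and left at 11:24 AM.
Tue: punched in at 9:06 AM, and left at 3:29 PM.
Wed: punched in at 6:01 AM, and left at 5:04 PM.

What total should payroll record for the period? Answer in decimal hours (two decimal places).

Mon: 5:51 AM–11:24 AM = 5 h 33 min; less 45 min break → 4 h 48 min
Tue: 9:06 AM–3:29 PM = 6 h 23 min; less 45 min break → 5 h 38 min
Wed: 6:01 AM–5:04 PM = 11 h 3 min; less 45 min break → 10 h 18 min
Total: 4 h 48 min + 5 h 38 min + 10 h 18 min = 20 h 44 min.

20.73 hours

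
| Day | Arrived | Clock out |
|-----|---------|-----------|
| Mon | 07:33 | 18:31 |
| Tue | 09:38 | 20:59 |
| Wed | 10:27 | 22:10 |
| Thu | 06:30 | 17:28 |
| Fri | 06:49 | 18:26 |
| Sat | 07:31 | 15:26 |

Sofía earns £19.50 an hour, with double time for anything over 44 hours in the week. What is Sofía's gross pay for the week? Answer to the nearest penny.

Mon: 07:33–18:31 = 10 h 58 min
Tue: 09:38–20:59 = 11 h 21 min
Wed: 10:27–22:10 = 11 h 43 min
Thu: 06:30–17:28 = 10 h 58 min
Fri: 06:49–18:26 = 11 h 37 min
Sat: 07:31–15:26 = 7 h 55 min
Total worked: 64 h 32 min = 3872 min.
Regular 44 h 0 min = 2640 min at £19.50/h; overtime 20 h 32 min = 1232 min at £39.00/h.
Pay = (2640 × £19.50 + 1232 × £39.00) ÷ 60 = £1658.80.

£1658.80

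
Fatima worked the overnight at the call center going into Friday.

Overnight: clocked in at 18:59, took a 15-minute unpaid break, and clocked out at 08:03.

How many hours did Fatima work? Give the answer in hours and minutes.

12 h 49 min

Overnight: 18:59 → midnight = 5 h 1 min; midnight → 08:03 = 8 h 3 min; span 13 h 4 min; less 15 min break → 12 h 49 min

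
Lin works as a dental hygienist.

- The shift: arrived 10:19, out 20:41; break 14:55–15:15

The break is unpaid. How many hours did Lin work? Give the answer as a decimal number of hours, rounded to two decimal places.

10.03 hours

The shift: 10:19–20:41 = 10 h 22 min; less 20 min break → 10 h 2 min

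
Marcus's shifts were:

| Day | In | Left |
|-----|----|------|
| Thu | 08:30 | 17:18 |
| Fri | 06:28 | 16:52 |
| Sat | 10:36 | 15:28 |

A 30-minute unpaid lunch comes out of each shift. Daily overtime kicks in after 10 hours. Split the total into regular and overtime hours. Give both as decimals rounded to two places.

Thu: 08:30–17:18 = 8 h 48 min; less 30 min break → 8 h 18 min
Fri: 06:28–16:52 = 10 h 24 min; less 30 min break → 9 h 54 min
Sat: 10:36–15:28 = 4 h 52 min; less 30 min break → 4 h 22 min
Thu reg 8 h 18 min / OT 0 h 0 min; Fri reg 9 h 54 min / OT 0 h 0 min; Sat reg 4 h 22 min / OT 0 h 0 min.
Totals: regular 22 h 34 min, overtime 0 h 0 min.

Regular 22.57 hours, overtime 0.00 hours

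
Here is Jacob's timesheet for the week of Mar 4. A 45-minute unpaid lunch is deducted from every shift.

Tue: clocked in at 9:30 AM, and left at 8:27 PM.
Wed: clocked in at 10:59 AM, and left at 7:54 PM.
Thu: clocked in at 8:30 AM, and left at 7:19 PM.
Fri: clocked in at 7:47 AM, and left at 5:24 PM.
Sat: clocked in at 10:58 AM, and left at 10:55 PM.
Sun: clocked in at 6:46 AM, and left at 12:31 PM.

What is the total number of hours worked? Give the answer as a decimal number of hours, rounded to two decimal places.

Tue: 9:30 AM–8:27 PM = 10 h 57 min; less 45 min break → 10 h 12 min
Wed: 10:59 AM–7:54 PM = 8 h 55 min; less 45 min break → 8 h 10 min
Thu: 8:30 AM–7:19 PM = 10 h 49 min; less 45 min break → 10 h 4 min
Fri: 7:47 AM–5:24 PM = 9 h 37 min; less 45 min break → 8 h 52 min
Sat: 10:58 AM–10:55 PM = 11 h 57 min; less 45 min break → 11 h 12 min
Sun: 6:46 AM–12:31 PM = 5 h 45 min; less 45 min break → 5 h 0 min
Total: 10 h 12 min + 8 h 10 min + 10 h 4 min + 8 h 52 min + 11 h 12 min + 5 h 0 min = 53 h 30 min.

53.50 hours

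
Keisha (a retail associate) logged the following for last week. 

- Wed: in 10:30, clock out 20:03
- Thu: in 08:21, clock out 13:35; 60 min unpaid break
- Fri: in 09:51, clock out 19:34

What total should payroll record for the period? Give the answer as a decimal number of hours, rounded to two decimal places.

23.50 hours

Wed: 10:30–20:03 = 9 h 33 min
Thu: 08:21–13:35 = 5 h 14 min; less 60 min break → 4 h 14 min
Fri: 09:51–19:34 = 9 h 43 min
Total: 9 h 33 min + 4 h 14 min + 9 h 43 min = 23 h 30 min.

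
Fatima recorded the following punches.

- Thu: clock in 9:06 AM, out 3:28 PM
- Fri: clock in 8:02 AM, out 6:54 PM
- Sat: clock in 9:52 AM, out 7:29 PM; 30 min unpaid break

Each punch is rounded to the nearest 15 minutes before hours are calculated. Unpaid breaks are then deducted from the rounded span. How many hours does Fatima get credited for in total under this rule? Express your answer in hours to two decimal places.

Thu: in 9:06 AM→9:00 AM, out 3:28 PM→3:30 PM; 6 h 30 min
Fri: in 8:02 AM→8:00 AM, out 6:54 PM→7:00 PM; 11 h 0 min
Sat: in 9:52 AM→9:45 AM, out 7:29 PM→7:30 PM; 9 h 45 min − 30 min = 9 h 15 min
Total credited: 26 h 45 min.

26.75 hours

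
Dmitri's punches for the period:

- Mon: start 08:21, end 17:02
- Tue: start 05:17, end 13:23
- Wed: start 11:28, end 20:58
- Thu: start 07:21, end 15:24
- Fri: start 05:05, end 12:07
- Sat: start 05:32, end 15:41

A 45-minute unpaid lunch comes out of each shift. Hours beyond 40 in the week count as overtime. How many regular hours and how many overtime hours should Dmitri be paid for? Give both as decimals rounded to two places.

Mon: 08:21–17:02 = 8 h 41 min; less 45 min break → 7 h 56 min
Tue: 05:17–13:23 = 8 h 6 min; less 45 min break → 7 h 21 min
Wed: 11:28–20:58 = 9 h 30 min; less 45 min break → 8 h 45 min
Thu: 07:21–15:24 = 8 h 3 min; less 45 min break → 7 h 18 min
Fri: 05:05–12:07 = 7 h 2 min; less 45 min break → 6 h 17 min
Sat: 05:32–15:41 = 10 h 9 min; less 45 min break → 9 h 24 min
Total worked: 47 h 1 min = 47.02 h.
Threshold 40 h → overtime 7 h 1 min, regular 40 h 0 min.

Regular 40.00 hours, overtime 7.02 hours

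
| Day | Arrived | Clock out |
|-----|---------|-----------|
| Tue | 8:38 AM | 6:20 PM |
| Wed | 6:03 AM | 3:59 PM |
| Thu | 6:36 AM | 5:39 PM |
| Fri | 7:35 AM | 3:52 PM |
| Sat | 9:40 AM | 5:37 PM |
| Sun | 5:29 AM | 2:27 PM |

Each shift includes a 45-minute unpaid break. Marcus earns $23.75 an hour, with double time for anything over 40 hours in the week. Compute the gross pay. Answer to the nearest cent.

Tue: 8:38 AM–6:20 PM = 9 h 42 min; less 45 min break → 8 h 57 min
Wed: 6:03 AM–3:59 PM = 9 h 56 min; less 45 min break → 9 h 11 min
Thu: 6:36 AM–5:39 PM = 11 h 3 min; less 45 min break → 10 h 18 min
Fri: 7:35 AM–3:52 PM = 8 h 17 min; less 45 min break → 7 h 32 min
Sat: 9:40 AM–5:37 PM = 7 h 57 min; less 45 min break → 7 h 12 min
Sun: 5:29 AM–2:27 PM = 8 h 58 min; less 45 min break → 8 h 13 min
Total worked: 51 h 23 min = 3083 min.
Regular 40 h 0 min = 2400 min at $23.75/h; overtime 11 h 23 min = 683 min at $47.50/h.
Pay = (2400 × $23.75 + 683 × $47.50) ÷ 60 = $1490.71.

$1490.71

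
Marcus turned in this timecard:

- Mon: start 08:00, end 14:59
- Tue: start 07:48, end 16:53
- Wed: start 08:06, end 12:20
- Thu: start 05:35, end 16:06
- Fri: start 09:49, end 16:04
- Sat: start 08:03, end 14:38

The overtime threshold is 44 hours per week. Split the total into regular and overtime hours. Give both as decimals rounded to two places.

Regular 43.65 hours, overtime 0.00 hours

Mon: 08:00–14:59 = 6 h 59 min
Tue: 07:48–16:53 = 9 h 5 min
Wed: 08:06–12:20 = 4 h 14 min
Thu: 05:35–16:06 = 10 h 31 min
Fri: 09:49–16:04 = 6 h 15 min
Sat: 08:03–14:38 = 6 h 35 min
Total worked: 43 h 39 min = 43.65 h.
Threshold 44 h → overtime 0 h 0 min, regular 43 h 39 min.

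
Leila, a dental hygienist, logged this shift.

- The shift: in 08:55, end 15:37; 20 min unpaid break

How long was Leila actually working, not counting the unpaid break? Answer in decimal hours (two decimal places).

6.37 hours

The shift: 08:55–15:37 = 6 h 42 min; less 20 min break → 6 h 22 min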